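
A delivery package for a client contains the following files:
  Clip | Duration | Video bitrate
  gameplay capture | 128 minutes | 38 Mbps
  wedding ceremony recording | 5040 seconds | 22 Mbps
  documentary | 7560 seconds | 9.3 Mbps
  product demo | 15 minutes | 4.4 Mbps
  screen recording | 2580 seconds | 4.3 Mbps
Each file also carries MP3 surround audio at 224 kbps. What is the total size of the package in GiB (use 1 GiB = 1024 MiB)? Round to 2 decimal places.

Audio: 224 kbps = 0.224 Mbps.
gameplay capture: 38.224 Mbps × 7680 s = 293560.3 Mb
wedding ceremony recording: 22.224 Mbps × 5040 s = 112009.0 Mb
documentary: 9.524 Mbps × 7560 s = 72001.4 Mb
product demo: 4.624 Mbps × 900 s = 4161.6 Mb
screen recording: 4.524 Mbps × 2580 s = 11671.9 Mb
Total: 493404.2 Mb = 61675.5 MB.
= 57.44 GiB.

57.44 GiB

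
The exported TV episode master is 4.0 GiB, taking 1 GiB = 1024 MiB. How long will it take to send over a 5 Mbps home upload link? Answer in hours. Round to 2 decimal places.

1.91 hours

File: 4.0 GiB = 34359.7 Mb.
At 5 Mbps: 34359.7 / 5 = 6871.9 s ≈ 1.91 hours.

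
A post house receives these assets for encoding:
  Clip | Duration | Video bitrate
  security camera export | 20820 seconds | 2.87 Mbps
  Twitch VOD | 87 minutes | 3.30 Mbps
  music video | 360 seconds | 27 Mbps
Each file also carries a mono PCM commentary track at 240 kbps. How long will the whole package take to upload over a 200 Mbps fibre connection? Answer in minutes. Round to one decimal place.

Audio: 240 kbps = 0.240 Mbps.
security camera export: 3.110 Mbps × 20820 s = 64750.2 Mb
Twitch VOD: 3.540 Mbps × 5220 s = 18478.8 Mb
music video: 27.240 Mbps × 360 s = 9806.4 Mb
Total: 93035.4 Mb = 11629.4 MB.
At 200 Mbps: 93035.4 / 200 = 465 s ≈ 7.75 minutes.

7.8 minutes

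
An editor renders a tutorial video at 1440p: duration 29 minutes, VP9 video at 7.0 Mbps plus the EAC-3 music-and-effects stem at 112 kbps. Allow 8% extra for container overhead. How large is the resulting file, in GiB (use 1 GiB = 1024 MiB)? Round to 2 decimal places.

29 min = 1740 s
Audio: 112 kbps = 0.112 Mbps.
Total bitrate: 7.0 + 0.112 = 7.112 Mbps.
Stream data: 7.112 Mbps × 1740 s = 12374.9 Mb.
With 8% container overhead: ×1.08.
13,365 Mb = 1,670,608,800 bytes ÷ 1,073,741,824 = 1.556 GiB.

1.56 GiB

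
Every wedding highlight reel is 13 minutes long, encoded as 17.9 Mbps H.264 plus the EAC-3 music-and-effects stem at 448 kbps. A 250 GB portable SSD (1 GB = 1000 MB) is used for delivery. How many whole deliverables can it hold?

13 min = 780 s
Audio: 448 kbps = 0.448 Mbps.
Total bitrate: 18.348 Mbps.
Per item: 18.348 Mbps × 780 s = 14,311 Mb = 1,789 MB.
Capacity: 250 GB = 2,000,000 Mb; 139.75 items → 139 complete.

139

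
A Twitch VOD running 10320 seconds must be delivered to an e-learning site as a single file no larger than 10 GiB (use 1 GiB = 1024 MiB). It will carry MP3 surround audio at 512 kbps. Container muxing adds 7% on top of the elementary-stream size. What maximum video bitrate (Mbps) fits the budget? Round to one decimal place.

Budget: 10 GiB = 85899.3 Mb.
Stream payload after overhead: 85899.3 / 1.07 = 80279.8 Mb.
Total bitrate budget: 80279.8 Mb / 10320 s = 7.779 Mbps.
Audio: 512 kbps = 0.512 Mbps.
Video: 7.779 − 0.512 = 7.267 Mbps.

7.3 Mbps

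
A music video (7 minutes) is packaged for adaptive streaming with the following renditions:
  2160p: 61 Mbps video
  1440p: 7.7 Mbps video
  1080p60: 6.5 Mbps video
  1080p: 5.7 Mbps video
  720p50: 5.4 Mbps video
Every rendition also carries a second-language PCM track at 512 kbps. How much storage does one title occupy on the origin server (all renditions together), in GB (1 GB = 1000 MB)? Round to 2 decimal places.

4.67 GB

7 min = 420 s
Audio: 512 kbps = 0.512 Mbps.
Sum of rendition bitrates: (61+0.512) + (7.7+0.512) + (6.5+0.512) + (5.7+0.512) + (5.4+0.512) = 88.860 Mbps.
× 420 s = 37,321 Mb = 4,665 MB = 4.665 GB.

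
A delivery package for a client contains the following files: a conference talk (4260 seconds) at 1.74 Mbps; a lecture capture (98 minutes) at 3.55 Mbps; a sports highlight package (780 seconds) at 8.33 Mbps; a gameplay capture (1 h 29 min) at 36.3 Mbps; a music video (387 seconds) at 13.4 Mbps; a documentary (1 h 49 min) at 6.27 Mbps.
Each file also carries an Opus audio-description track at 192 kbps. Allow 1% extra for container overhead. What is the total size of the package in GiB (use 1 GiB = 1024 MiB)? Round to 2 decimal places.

32.84 GiB

Audio: 192 kbps = 0.192 Mbps.
conference talk: 1.932 Mbps × 4260 s × 1.01 = 8312.6 Mb
lecture capture: 3.742 Mbps × 5880 s × 1.01 = 22223.0 Mb
sports highlight package: 8.522 Mbps × 780 s × 1.01 = 6713.6 Mb
gameplay capture: 36.492 Mbps × 5340 s × 1.01 = 196816.0 Mb
music video: 13.592 Mbps × 387 s × 1.01 = 5312.7 Mb
documentary: 6.462 Mbps × 6540 s × 1.01 = 42684.1 Mb
Total: 282062.0 Mb = 35257.7 MB.
= 32.84 GiB.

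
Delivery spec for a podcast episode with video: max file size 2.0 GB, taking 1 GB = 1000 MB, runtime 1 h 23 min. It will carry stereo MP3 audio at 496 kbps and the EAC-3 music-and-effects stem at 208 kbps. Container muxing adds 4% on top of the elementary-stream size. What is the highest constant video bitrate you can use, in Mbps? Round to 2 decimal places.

2.39 Mbps

Budget: 2.0 GB = 16000.0 Mb.
Stream payload after overhead: 16000.0 / 1.04 = 15384.6 Mb.
1 h 23 min = 83 min = 4980 s
Total bitrate budget: 15384.6 Mb / 4980 s = 3.089 Mbps.
Audio total: 496 + 208 = 704 kbps = 0.704 Mbps.
Video: 3.089 − 0.704 = 2.385 Mbps.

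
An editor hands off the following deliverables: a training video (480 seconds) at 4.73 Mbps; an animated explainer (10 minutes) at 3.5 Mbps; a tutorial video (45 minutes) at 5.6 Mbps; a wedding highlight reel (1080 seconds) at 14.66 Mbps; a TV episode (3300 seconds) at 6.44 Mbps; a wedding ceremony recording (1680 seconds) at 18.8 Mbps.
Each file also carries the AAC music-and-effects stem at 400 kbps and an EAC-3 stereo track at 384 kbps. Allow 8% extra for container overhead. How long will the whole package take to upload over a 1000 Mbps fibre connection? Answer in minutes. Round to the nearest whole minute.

2 minutes

Audio total: 400 + 384 = 784 kbps = 0.784 Mbps.
training video: 5.514 Mbps × 480 s × 1.08 = 2858.5 Mb
animated explainer: 4.284 Mbps × 600 s × 1.08 = 2776.0 Mb
tutorial video: 6.384 Mbps × 2700 s × 1.08 = 18615.7 Mb
wedding highlight reel: 15.444 Mbps × 1080 s × 1.08 = 18013.9 Mb
TV episode: 7.224 Mbps × 3300 s × 1.08 = 25746.3 Mb
wedding ceremony recording: 19.584 Mbps × 1680 s × 1.08 = 35533.2 Mb
Total: 103543.7 Mb = 12943.0 MB.
At 1000 Mbps: 103543.7 / 1000 = 104 s ≈ 1.73 minutes.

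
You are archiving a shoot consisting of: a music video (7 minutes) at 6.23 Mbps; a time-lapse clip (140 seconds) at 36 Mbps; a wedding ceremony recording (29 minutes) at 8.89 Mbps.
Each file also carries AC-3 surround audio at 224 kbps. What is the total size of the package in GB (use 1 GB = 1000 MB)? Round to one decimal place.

3.0 GB

Audio: 224 kbps = 0.224 Mbps.
music video: 6.454 Mbps × 420 s = 2710.7 Mb
time-lapse clip: 36.224 Mbps × 140 s = 5071.4 Mb
wedding ceremony recording: 9.114 Mbps × 1740 s = 15858.4 Mb
Total: 23640.4 Mb = 2955.1 MB.
= 2.955 GB.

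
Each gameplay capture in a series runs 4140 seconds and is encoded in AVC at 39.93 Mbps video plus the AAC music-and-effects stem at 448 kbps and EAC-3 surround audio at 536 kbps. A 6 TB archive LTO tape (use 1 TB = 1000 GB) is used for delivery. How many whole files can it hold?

Audio total: 448 + 536 = 984 kbps = 0.984 Mbps.
Total bitrate: 40.914 Mbps.
Per item: 40.914 Mbps × 4140 s = 169,384 Mb = 21,173 MB.
Capacity: 6 TB = 48,000,000 Mb; 283.38 items → 283 complete.

283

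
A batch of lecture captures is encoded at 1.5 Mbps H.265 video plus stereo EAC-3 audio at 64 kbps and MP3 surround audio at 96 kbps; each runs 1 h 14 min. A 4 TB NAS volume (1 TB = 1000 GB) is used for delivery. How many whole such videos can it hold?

4341

1 h 14 min = 74 min = 4440 s
Audio total: 64 + 96 = 160 kbps = 0.160 Mbps.
Total bitrate: 1.660 Mbps.
Per item: 1.660 Mbps × 4440 s = 7,370 Mb = 921.3 MB.
Capacity: 4 TB = 32,000,000 Mb; 4341.69 items → 4341 complete.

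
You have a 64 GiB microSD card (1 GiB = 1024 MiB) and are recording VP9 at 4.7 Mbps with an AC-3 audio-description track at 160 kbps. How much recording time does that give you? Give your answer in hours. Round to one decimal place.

31.4 hours

Audio: 160 kbps = 0.160 Mbps.
Total bitrate: 4.7 + 0.160 = 4.860 Mbps.
Capacity: 64 GiB = 549,756 Mb.
Recording time: 549,756 / 4.860 = 113,118 s ≈ 31.4 hours.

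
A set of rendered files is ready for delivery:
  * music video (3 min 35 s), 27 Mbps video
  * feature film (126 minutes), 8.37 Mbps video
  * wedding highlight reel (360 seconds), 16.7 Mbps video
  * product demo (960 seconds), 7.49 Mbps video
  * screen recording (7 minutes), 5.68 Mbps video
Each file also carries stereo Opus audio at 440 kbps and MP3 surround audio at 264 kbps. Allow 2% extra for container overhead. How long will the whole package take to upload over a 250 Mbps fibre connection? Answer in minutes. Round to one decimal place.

6.2 minutes

Audio total: 440 + 264 = 704 kbps = 0.704 Mbps.
music video: 27.704 Mbps × 215 s × 1.02 = 6075.5 Mb
feature film: 9.074 Mbps × 7560 s × 1.02 = 69971.4 Mb
wedding highlight reel: 17.404 Mbps × 360 s × 1.02 = 6390.7 Mb
product demo: 8.194 Mbps × 960 s × 1.02 = 8023.6 Mb
screen recording: 6.384 Mbps × 420 s × 1.02 = 2734.9 Mb
Total: 93196.1 Mb = 11649.5 MB.
At 250 Mbps: 93196.1 / 250 = 373 s ≈ 6.21 minutes.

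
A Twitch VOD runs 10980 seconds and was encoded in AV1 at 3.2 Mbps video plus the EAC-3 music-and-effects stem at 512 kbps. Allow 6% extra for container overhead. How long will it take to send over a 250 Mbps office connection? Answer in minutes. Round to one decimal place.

Audio: 512 kbps = 0.512 Mbps.
Total bitrate: 3.712 Mbps.
File: 3.712 Mbps × 10980 s = 40757.8 Mb.
With 6% container overhead: ×1.06. → 43203.2 Mb.
At 250 Mbps: 43203.2 / 250 = 172.8 s ≈ 2.88 minutes.

2.9 minutes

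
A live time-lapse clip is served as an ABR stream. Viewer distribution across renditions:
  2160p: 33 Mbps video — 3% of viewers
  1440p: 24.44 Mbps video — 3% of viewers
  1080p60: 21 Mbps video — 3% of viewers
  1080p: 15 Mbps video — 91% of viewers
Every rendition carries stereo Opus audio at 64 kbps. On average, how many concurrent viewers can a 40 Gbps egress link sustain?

2489

Audio: 64 kbps = 0.064 Mbps.
Average per-viewer bitrate: 0.03×33.064 + 0.03×24.504 + 0.03×21.064 + 0.91×15.064 = 16.067 Mbps.
40 Gbps = 40,000 Mbps; 40,000 / 16.067 = 2489.54 → 2489.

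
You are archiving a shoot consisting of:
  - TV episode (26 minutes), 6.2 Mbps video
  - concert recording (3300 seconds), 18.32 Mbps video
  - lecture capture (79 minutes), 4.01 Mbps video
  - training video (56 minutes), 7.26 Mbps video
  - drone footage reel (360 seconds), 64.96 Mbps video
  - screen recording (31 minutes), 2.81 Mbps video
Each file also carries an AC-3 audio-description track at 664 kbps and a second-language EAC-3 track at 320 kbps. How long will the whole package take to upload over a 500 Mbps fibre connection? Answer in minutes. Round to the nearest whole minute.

5 minutes

Audio total: 664 + 320 = 984 kbps = 0.984 Mbps.
TV episode: 7.184 Mbps × 1560 s = 11207.0 Mb
concert recording: 19.304 Mbps × 3300 s = 63703.2 Mb
lecture capture: 4.994 Mbps × 4740 s = 23671.6 Mb
training video: 8.244 Mbps × 3360 s = 27699.8 Mb
drone footage reel: 65.944 Mbps × 360 s = 23739.8 Mb
screen recording: 3.794 Mbps × 1860 s = 7056.8 Mb
Total: 157078.3 Mb = 19634.8 MB.
At 500 Mbps: 157078.3 / 500 = 314 s ≈ 5.24 minutes.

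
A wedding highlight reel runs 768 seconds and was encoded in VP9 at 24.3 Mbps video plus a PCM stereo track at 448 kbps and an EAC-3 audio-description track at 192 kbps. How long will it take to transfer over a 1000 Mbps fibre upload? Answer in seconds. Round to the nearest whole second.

19 seconds

Audio total: 448 + 192 = 640 kbps = 0.640 Mbps.
Total bitrate: 24.940 Mbps.
File: 24.940 Mbps × 768 s = 19153.9 Mb.
At 1000 Mbps: 19153.9 / 1000 = 19.2 s ≈ 19.2 seconds.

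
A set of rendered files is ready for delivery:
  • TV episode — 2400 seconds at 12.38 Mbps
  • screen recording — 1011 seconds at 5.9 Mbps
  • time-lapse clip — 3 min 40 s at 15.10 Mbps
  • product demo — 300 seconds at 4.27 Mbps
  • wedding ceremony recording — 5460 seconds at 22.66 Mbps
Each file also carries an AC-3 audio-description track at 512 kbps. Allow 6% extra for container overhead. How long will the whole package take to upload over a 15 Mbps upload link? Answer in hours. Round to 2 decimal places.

3.31 hours

Audio: 512 kbps = 0.512 Mbps.
TV episode: 12.892 Mbps × 2400 s × 1.06 = 32797.2 Mb
screen recording: 6.412 Mbps × 1011 s × 1.06 = 6871.5 Mb
time-lapse clip: 15.612 Mbps × 220 s × 1.06 = 3640.7 Mb
product demo: 4.782 Mbps × 300 s × 1.06 = 1520.7 Mb
wedding ceremony recording: 23.172 Mbps × 5460 s × 1.06 = 134110.3 Mb
Total: 178940.4 Mb = 22367.5 MB.
At 15 Mbps: 178940.4 / 15 = 11929 s ≈ 3.31 hours.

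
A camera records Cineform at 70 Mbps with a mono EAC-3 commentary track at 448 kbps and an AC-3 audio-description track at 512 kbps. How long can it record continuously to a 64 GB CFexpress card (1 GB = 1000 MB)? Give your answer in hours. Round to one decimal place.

2.0 hours

Audio total: 448 + 512 = 960 kbps = 0.960 Mbps.
Total bitrate: 70 + 0.960 = 70.960 Mbps.
Capacity: 64 GB = 512,000 Mb.
Recording time: 512,000 / 70.960 = 7,215 s ≈ 2.00 hours.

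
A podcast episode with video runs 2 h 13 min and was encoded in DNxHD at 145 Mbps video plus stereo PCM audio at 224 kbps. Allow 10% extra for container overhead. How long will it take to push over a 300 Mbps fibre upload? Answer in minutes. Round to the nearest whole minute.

71 minutes

2 h 13 min = 133 min = 7980 s
Audio: 224 kbps = 0.224 Mbps.
Total bitrate: 145.224 Mbps.
File: 145.224 Mbps × 7980 s = 1158887.5 Mb.
With 10% container overhead: ×1.10. → 1274776.3 Mb.
At 300 Mbps: 1274776.3 / 300 = 4249.3 s ≈ 70.8 minutes.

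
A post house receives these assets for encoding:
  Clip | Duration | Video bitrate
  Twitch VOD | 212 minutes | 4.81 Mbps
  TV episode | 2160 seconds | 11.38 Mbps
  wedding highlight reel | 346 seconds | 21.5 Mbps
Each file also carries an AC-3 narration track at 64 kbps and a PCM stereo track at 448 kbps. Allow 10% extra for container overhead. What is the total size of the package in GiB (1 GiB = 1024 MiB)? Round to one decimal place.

Audio total: 64 + 448 = 512 kbps = 0.512 Mbps.
Twitch VOD: 5.322 Mbps × 12720 s × 1.10 = 74465.4 Mb
TV episode: 11.892 Mbps × 2160 s × 1.10 = 28255.4 Mb
wedding highlight reel: 22.012 Mbps × 346 s × 1.10 = 8377.8 Mb
Total: 111098.6 Mb = 13887.3 MB.
= 12.93 GiB.

12.9 GiB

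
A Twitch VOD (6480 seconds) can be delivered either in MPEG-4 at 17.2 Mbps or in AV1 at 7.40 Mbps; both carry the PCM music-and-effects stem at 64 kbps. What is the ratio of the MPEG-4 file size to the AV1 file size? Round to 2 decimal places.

Audio: 64 kbps = 0.064 Mbps.
MPEG-4: 17.264 Mbps × 6480 s = 111870.7 Mb = 13.023 GiB.
AV1: 7.464 Mbps × 6480 s = 48366.7 Mb = 5.631 GiB.
Ratio: 13.023 / 5.631 = 2.313.

2.31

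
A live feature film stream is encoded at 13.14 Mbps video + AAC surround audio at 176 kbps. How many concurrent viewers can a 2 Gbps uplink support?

150

Audio: 176 kbps = 0.176 Mbps.
Per-viewer media rate: 13.316 Mbps.
2 Gbps = 2,000 Mbps; 2,000 / 13.316 = 150.20 → 150 viewers.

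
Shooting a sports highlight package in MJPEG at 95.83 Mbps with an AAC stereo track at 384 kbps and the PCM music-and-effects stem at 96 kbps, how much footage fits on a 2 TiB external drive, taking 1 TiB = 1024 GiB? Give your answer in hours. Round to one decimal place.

50.7 hours

Audio total: 384 + 96 = 480 kbps = 0.480 Mbps.
Total bitrate: 95.83 + 0.480 = 96.310 Mbps.
Capacity: 2 TiB = 17,592,186 Mb.
Recording time: 17,592,186 / 96.310 = 182,662 s ≈ 50.7 hours.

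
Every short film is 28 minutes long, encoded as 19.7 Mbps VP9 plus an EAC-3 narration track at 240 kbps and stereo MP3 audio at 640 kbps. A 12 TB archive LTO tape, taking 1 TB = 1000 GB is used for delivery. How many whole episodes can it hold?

2776

28 min = 1680 s
Audio total: 240 + 640 = 880 kbps = 0.880 Mbps.
Total bitrate: 20.580 Mbps.
Per item: 20.580 Mbps × 1680 s = 34,574 Mb = 4,322 MB.
Capacity: 12 TB = 96,000,000 Mb; 2776.62 items → 2776 complete.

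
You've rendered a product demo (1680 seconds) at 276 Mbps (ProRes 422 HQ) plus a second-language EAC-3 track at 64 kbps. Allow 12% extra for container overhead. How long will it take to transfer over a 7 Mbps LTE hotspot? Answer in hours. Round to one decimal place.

Audio: 64 kbps = 0.064 Mbps.
Total bitrate: 276.064 Mbps.
File: 276.064 Mbps × 1680 s = 463787.5 Mb.
With 12% container overhead: ×1.12. → 519442.0 Mb.
At 7 Mbps: 519442.0 / 7 = 74206.0 s ≈ 20.6 hours.

20.6 hours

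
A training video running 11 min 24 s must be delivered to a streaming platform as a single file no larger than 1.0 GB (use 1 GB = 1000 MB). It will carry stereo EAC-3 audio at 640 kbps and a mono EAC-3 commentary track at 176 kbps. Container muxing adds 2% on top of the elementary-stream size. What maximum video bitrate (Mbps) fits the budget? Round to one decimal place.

Budget: 1.0 GB = 8000.0 Mb.
Stream payload after overhead: 8000.0 / 1.02 = 7843.1 Mb.
11 min 24 s = 684 s
Total bitrate budget: 7843.1 Mb / 684 s = 11.467 Mbps.
Audio total: 640 + 176 = 816 kbps = 0.816 Mbps.
Video: 11.467 − 0.816 = 10.651 Mbps.

10.7 Mbps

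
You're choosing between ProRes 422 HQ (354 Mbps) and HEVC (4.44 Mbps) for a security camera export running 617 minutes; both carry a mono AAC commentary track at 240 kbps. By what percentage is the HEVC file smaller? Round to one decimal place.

617 min = 37020 s
Audio: 240 kbps = 0.240 Mbps.
ProRes 422 HQ: 354.240 Mbps × 37020 s = 13113964.8 Mb = 1639.246 GB.
HEVC: 4.680 Mbps × 37020 s = 173253.6 Mb = 21.657 GB.
Reduction: (1 − 21.657/1639.246) × 100 = 98.68%.

98.7%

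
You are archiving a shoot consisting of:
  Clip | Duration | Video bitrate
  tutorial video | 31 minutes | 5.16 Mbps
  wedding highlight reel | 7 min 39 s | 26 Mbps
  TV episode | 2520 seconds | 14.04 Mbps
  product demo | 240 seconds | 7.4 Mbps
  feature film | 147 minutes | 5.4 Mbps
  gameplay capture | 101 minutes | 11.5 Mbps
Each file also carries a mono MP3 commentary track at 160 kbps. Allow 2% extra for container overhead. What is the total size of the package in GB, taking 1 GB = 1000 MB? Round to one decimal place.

Audio: 160 kbps = 0.160 Mbps.
tutorial video: 5.320 Mbps × 1860 s × 1.02 = 10093.1 Mb
wedding highlight reel: 26.160 Mbps × 459 s × 1.02 = 12247.6 Mb
TV episode: 14.200 Mbps × 2520 s × 1.02 = 36499.7 Mb
product demo: 7.560 Mbps × 240 s × 1.02 = 1850.7 Mb
feature film: 5.560 Mbps × 8820 s × 1.02 = 50020.0 Mb
gameplay capture: 11.660 Mbps × 6060 s × 1.02 = 72072.8 Mb
Total: 182783.8 Mb = 22848.0 MB.
= 22.85 GB.

22.8 GB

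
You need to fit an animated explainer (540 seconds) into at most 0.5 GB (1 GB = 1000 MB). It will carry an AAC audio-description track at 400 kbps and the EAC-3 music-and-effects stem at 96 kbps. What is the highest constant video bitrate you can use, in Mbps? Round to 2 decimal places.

Budget: 0.5 GB = 4000.0 Mb.
Total bitrate budget: 4000.0 Mb / 540 s = 7.407 Mbps.
Audio total: 400 + 96 = 496 kbps = 0.496 Mbps.
Video: 7.407 − 0.496 = 6.911 Mbps.

6.91 Mbps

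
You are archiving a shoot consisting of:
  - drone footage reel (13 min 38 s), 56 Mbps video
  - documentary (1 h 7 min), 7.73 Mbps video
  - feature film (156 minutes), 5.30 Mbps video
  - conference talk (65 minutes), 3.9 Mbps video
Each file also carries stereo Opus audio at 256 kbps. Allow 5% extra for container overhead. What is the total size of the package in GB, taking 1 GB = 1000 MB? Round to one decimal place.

19.2 GB

Audio: 256 kbps = 0.256 Mbps.
drone footage reel: 56.256 Mbps × 818 s × 1.05 = 48318.3 Mb
documentary: 7.986 Mbps × 4020 s × 1.05 = 33708.9 Mb
feature film: 5.556 Mbps × 9360 s × 1.05 = 54604.4 Mb
conference talk: 4.156 Mbps × 3900 s × 1.05 = 17018.8 Mb
Total: 153650.4 Mb = 19206.3 MB.
= 19.21 GB.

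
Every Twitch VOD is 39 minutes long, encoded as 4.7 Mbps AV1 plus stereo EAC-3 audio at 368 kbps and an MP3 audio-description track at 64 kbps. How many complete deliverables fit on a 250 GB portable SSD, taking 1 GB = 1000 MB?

39 min = 2340 s
Audio total: 368 + 64 = 432 kbps = 0.432 Mbps.
Total bitrate: 5.132 Mbps.
Per item: 5.132 Mbps × 2340 s = 12,009 Mb = 1,501 MB.
Capacity: 250 GB = 2,000,000 Mb; 166.54 items → 166 complete.

166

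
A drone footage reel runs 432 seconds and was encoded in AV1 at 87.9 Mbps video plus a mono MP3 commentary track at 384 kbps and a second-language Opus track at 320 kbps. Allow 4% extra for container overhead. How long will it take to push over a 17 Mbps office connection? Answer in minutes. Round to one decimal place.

Audio total: 384 + 320 = 704 kbps = 0.704 Mbps.
Total bitrate: 88.604 Mbps.
File: 88.604 Mbps × 432 s = 38276.9 Mb.
With 4% container overhead: ×1.04. → 39808.0 Mb.
At 17 Mbps: 39808.0 / 17 = 2341.6 s ≈ 39 minutes.

39.0 minutes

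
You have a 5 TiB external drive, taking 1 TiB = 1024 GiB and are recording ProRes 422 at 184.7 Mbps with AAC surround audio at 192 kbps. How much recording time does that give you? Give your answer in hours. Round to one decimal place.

Audio: 192 kbps = 0.192 Mbps.
Total bitrate: 184.7 + 0.192 = 184.892 Mbps.
Capacity: 5 TiB = 43,980,465 Mb.
Recording time: 43,980,465 / 184.892 = 237,871 s ≈ 66.1 hours.

66.1 hours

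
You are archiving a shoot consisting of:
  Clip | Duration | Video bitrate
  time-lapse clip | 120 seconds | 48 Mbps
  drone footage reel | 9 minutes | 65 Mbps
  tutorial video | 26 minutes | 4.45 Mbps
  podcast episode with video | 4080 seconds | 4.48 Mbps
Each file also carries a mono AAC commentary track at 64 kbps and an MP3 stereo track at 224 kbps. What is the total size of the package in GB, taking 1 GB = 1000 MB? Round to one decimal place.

8.5 GB

Audio total: 64 + 224 = 288 kbps = 0.288 Mbps.
time-lapse clip: 48.288 Mbps × 120 s = 5794.6 Mb
drone footage reel: 65.288 Mbps × 540 s = 35255.5 Mb
tutorial video: 4.738 Mbps × 1560 s = 7391.3 Mb
podcast episode with video: 4.768 Mbps × 4080 s = 19453.4 Mb
Total: 67894.8 Mb = 8486.9 MB.
= 8.487 GB.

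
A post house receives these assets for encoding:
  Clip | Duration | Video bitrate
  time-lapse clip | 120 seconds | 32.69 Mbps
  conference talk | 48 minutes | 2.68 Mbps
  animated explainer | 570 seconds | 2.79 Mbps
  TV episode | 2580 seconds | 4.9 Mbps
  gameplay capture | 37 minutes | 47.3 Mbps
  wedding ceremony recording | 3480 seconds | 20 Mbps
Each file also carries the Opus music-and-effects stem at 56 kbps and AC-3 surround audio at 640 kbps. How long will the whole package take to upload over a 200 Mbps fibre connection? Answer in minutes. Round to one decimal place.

Audio total: 56 + 640 = 696 kbps = 0.696 Mbps.
time-lapse clip: 33.386 Mbps × 120 s = 4006.3 Mb
conference talk: 3.376 Mbps × 2880 s = 9722.9 Mb
animated explainer: 3.486 Mbps × 570 s = 1987.0 Mb
TV episode: 5.596 Mbps × 2580 s = 14437.7 Mb
gameplay capture: 47.996 Mbps × 2220 s = 106551.1 Mb
wedding ceremony recording: 20.696 Mbps × 3480 s = 72022.1 Mb
Total: 208727.1 Mb = 26090.9 MB.
At 200 Mbps: 208727.1 / 200 = 1044 s ≈ 17.4 minutes.

17.4 minutes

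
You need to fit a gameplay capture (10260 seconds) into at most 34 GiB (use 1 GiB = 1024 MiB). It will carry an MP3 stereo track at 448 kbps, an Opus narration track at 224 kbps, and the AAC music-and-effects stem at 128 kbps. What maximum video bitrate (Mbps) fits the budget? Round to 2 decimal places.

Budget: 34 GiB = 292057.8 Mb.
Total bitrate budget: 292057.8 Mb / 10260 s = 28.466 Mbps.
Audio total: 448 + 224 + 128 = 800 kbps = 0.800 Mbps.
Video: 28.466 − 0.800 = 27.666 Mbps.

27.67 Mbps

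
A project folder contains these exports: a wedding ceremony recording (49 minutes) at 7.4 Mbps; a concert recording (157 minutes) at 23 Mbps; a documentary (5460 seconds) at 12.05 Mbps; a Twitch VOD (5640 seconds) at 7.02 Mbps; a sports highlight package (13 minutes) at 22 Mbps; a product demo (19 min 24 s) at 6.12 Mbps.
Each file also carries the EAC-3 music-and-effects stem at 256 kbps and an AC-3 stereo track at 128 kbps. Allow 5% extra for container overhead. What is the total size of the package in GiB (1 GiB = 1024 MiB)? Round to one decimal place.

46.2 GiB

Audio total: 256 + 128 = 384 kbps = 0.384 Mbps.
wedding ceremony recording: 7.784 Mbps × 2940 s × 1.05 = 24029.2 Mb
concert recording: 23.384 Mbps × 9420 s × 1.05 = 231291.1 Mb
documentary: 12.434 Mbps × 5460 s × 1.05 = 71284.1 Mb
Twitch VOD: 7.404 Mbps × 5640 s × 1.05 = 43846.5 Mb
sports highlight package: 22.384 Mbps × 780 s × 1.05 = 18332.5 Mb
product demo: 6.504 Mbps × 1164 s × 1.05 = 7949.2 Mb
Total: 396732.6 Mb = 49591.6 MB.
= 46.19 GiB.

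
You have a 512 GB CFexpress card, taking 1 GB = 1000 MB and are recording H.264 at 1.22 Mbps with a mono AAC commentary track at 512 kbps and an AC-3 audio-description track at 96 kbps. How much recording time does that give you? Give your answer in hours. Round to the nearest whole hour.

622 hours

Audio total: 512 + 96 = 608 kbps = 0.608 Mbps.
Total bitrate: 1.22 + 0.608 = 1.828 Mbps.
Capacity: 512 GB = 4,096,000 Mb.
Recording time: 4,096,000 / 1.828 = 2,240,700 s ≈ 622 hours.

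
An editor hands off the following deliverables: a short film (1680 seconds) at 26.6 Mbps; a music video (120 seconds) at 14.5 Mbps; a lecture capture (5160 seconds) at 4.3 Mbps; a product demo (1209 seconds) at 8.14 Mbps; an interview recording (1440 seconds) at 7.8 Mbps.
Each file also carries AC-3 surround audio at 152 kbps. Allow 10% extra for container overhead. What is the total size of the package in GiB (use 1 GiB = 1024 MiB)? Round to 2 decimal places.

Audio: 152 kbps = 0.152 Mbps.
short film: 26.752 Mbps × 1680 s × 1.10 = 49437.7 Mb
music video: 14.652 Mbps × 120 s × 1.10 = 1934.1 Mb
lecture capture: 4.452 Mbps × 5160 s × 1.10 = 25269.6 Mb
product demo: 8.292 Mbps × 1209 s × 1.10 = 11027.5 Mb
interview recording: 7.952 Mbps × 1440 s × 1.10 = 12596.0 Mb
Total: 100264.8 Mb = 12533.1 MB.
= 11.67 GiB.

11.67 GiB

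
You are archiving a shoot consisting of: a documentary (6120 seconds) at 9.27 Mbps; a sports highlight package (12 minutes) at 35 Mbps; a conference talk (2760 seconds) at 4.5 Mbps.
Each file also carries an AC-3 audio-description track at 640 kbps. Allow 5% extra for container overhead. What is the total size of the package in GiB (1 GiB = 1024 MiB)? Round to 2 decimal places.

12.28 GiB

Audio: 640 kbps = 0.640 Mbps.
documentary: 9.910 Mbps × 6120 s × 1.05 = 63681.7 Mb
sports highlight package: 35.640 Mbps × 720 s × 1.05 = 26943.8 Mb
conference talk: 5.140 Mbps × 2760 s × 1.05 = 14895.7 Mb
Total: 105521.2 Mb = 13190.2 MB.
= 12.28 GiB.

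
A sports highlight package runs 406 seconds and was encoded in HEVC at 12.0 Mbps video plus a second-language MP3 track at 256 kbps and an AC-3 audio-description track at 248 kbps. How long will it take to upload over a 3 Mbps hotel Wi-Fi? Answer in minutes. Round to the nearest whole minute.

28 minutes

Audio total: 256 + 248 = 504 kbps = 0.504 Mbps.
Total bitrate: 12.504 Mbps.
File: 12.504 Mbps × 406 s = 5076.6 Mb.
At 3 Mbps: 5076.6 / 3 = 1692.2 s ≈ 28.2 minutes.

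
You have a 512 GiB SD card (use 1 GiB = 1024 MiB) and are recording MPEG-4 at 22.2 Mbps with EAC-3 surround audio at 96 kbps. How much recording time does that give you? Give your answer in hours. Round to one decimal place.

54.8 hours

Audio: 96 kbps = 0.096 Mbps.
Total bitrate: 22.2 + 0.096 = 22.296 Mbps.
Capacity: 512 GiB = 4,398,047 Mb.
Recording time: 4,398,047 / 22.296 = 197,257 s ≈ 54.8 hours.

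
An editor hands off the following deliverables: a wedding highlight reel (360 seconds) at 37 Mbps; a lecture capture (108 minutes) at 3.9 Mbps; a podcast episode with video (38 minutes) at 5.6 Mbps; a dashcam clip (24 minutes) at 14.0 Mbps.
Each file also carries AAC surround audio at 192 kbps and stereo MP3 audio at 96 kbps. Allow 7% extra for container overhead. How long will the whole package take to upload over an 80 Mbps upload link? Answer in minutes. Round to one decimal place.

Audio total: 192 + 96 = 288 kbps = 0.288 Mbps.
wedding highlight reel: 37.288 Mbps × 360 s × 1.07 = 14363.3 Mb
lecture capture: 4.188 Mbps × 6480 s × 1.07 = 29037.9 Mb
podcast episode with video: 5.888 Mbps × 2280 s × 1.07 = 14364.4 Mb
dashcam clip: 14.288 Mbps × 1440 s × 1.07 = 22015.0 Mb
Total: 79780.6 Mb = 9972.6 MB.
At 80 Mbps: 79780.6 / 80 = 997 s ≈ 16.6 minutes.

16.6 minutes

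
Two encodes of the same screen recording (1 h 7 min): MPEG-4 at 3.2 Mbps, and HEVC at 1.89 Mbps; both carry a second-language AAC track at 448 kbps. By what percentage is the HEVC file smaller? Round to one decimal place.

1 h 7 min = 67 min = 4020 s
Audio: 448 kbps = 0.448 Mbps.
MPEG-4: 3.648 Mbps × 4020 s = 14665.0 Mb = 1.707 GiB.
HEVC: 2.338 Mbps × 4020 s = 9398.8 Mb = 1.094 GiB.
Reduction: (1 − 1.094/1.707) × 100 = 35.91%.

35.9%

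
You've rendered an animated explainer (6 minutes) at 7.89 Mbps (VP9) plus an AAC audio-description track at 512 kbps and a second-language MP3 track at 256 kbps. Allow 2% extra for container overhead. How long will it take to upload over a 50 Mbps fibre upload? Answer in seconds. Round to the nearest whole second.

64 seconds

6 min = 360 s
Audio total: 512 + 256 = 768 kbps = 0.768 Mbps.
Total bitrate: 8.658 Mbps.
File: 8.658 Mbps × 360 s = 3116.9 Mb.
With 2% container overhead: ×1.02. → 3179.2 Mb.
At 50 Mbps: 3179.2 / 50 = 63.6 s ≈ 63.6 seconds.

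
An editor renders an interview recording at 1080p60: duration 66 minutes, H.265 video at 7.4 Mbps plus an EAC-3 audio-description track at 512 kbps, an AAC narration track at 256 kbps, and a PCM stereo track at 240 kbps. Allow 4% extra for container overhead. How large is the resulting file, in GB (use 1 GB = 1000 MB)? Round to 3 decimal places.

4.328 GB

66 min = 3960 s
Audio total: 512 + 256 + 240 = 1008 kbps = 1.008 Mbps.
Total bitrate: 7.4 + 1.008 = 8.408 Mbps.
Stream data: 8.408 Mbps × 3960 s = 33295.7 Mb.
With 4% container overhead: ×1.04.
34,628 Mb ÷ 8 = 4,328 MB → 4.328 GB.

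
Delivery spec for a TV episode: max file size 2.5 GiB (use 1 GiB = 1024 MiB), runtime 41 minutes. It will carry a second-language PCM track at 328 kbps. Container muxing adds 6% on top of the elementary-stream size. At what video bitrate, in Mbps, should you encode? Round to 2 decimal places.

7.91 Mbps

Budget: 2.5 GiB = 21474.8 Mb.
Stream payload after overhead: 21474.8 / 1.06 = 20259.3 Mb.
41 min = 2460 s
Total bitrate budget: 20259.3 Mb / 2460 s = 8.235 Mbps.
Audio: 328 kbps = 0.328 Mbps.
Video: 8.235 − 0.328 = 7.907 Mbps.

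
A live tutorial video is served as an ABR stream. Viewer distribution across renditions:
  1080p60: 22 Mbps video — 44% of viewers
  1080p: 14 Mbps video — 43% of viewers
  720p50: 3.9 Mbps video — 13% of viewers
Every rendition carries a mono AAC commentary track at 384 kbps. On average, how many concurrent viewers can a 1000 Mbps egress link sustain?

60

Audio: 384 kbps = 0.384 Mbps.
Average per-viewer bitrate: 0.44×22.384 + 0.43×14.384 + 0.13×4.284 = 16.591 Mbps.
1000 Mbps = 1,000 Mbps; 1,000 / 16.591 = 60.27 → 60.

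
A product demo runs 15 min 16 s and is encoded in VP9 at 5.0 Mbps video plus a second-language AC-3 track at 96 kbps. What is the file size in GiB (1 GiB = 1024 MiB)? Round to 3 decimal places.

15 min 16 s = 916 s
Audio: 96 kbps = 0.096 Mbps.
Total bitrate: 5.0 + 0.096 = 5.096 Mbps.
Stream data: 5.096 Mbps × 916 s = 4667.9 Mb.
4,668 Mb = 583,492,000 bytes ÷ 1,073,741,824 = 0.5434 GiB.

0.543 GiB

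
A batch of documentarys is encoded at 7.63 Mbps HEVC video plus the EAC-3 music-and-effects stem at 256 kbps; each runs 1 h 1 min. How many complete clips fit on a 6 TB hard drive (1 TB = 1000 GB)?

1663

1 h 1 min = 61 min = 3660 s
Audio: 256 kbps = 0.256 Mbps.
Total bitrate: 7.886 Mbps.
Per item: 7.886 Mbps × 3660 s = 28,863 Mb = 3,608 MB.
Capacity: 6 TB = 48,000,000 Mb; 1663.04 items → 1663 complete.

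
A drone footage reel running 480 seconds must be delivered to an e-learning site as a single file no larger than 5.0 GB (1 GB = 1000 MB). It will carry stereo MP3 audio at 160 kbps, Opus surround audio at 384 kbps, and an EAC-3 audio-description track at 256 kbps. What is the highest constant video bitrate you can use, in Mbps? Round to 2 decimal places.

Budget: 5.0 GB = 40000.0 Mb.
Total bitrate budget: 40000.0 Mb / 480 s = 83.333 Mbps.
Audio total: 160 + 384 + 256 = 800 kbps = 0.800 Mbps.
Video: 83.333 − 0.800 = 82.533 Mbps.

82.53 Mbps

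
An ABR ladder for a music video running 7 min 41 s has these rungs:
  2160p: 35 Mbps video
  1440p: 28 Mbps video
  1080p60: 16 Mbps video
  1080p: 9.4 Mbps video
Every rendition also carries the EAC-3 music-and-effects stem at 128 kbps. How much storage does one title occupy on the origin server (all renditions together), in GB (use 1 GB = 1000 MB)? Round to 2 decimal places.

5.12 GB

7 min 41 s = 461 s
Audio: 128 kbps = 0.128 Mbps.
Sum of rendition bitrates: (35+0.128) + (28+0.128) + (16+0.128) + (9.4+0.128) = 88.912 Mbps.
× 461 s = 40,988 Mb = 5,124 MB = 5.124 GB.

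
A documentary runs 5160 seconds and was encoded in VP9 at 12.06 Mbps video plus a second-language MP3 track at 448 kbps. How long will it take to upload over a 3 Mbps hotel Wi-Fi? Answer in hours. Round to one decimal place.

6.0 hours

Audio: 448 kbps = 0.448 Mbps.
Total bitrate: 12.508 Mbps.
File: 12.508 Mbps × 5160 s = 64541.3 Mb.
At 3 Mbps: 64541.3 / 3 = 21513.8 s ≈ 5.98 hours.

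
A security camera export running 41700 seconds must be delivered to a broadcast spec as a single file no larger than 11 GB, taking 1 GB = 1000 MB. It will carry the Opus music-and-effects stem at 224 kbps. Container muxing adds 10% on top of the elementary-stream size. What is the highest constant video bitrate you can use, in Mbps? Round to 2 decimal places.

1.69 Mbps

Budget: 11 GB = 88000.0 Mb.
Stream payload after overhead: 88000.0 / 1.10 = 80000.0 Mb.
Total bitrate budget: 80000.0 Mb / 41700 s = 1.918 Mbps.
Audio: 224 kbps = 0.224 Mbps.
Video: 1.918 − 0.224 = 1.694 Mbps.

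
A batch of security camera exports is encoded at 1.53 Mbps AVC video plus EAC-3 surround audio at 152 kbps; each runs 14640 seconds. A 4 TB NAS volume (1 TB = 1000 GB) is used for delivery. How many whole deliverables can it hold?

Audio: 152 kbps = 0.152 Mbps.
Total bitrate: 1.682 Mbps.
Per item: 1.682 Mbps × 14640 s = 24,624 Mb = 3,078 MB.
Capacity: 4 TB = 32,000,000 Mb; 1299.52 items → 1299 complete.

1299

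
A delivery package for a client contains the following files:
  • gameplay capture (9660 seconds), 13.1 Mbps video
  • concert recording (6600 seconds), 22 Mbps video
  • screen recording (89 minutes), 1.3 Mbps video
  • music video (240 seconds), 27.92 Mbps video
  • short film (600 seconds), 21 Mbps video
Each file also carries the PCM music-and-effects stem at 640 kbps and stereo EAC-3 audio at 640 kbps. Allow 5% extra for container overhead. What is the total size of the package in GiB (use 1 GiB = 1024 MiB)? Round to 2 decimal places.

Audio total: 640 + 640 = 1280 kbps = 1.280 Mbps.
gameplay capture: 14.380 Mbps × 9660 s × 1.05 = 145856.3 Mb
concert recording: 23.280 Mbps × 6600 s × 1.05 = 161330.4 Mb
screen recording: 2.580 Mbps × 5340 s × 1.05 = 14466.1 Mb
music video: 29.200 Mbps × 240 s × 1.05 = 7358.4 Mb
short film: 22.280 Mbps × 600 s × 1.05 = 14036.4 Mb
Total: 343047.6 Mb = 42880.9 MB.
= 39.94 GiB.

39.94 GiB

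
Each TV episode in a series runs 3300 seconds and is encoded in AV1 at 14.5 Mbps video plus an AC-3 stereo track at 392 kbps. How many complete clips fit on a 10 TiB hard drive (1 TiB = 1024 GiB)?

1789

Audio: 392 kbps = 0.392 Mbps.
Total bitrate: 14.892 Mbps.
Per item: 14.892 Mbps × 3300 s = 49,144 Mb = 6,143 MB.
Capacity: 10 TiB = 87,960,930 Mb; 1789.88 items → 1789 complete.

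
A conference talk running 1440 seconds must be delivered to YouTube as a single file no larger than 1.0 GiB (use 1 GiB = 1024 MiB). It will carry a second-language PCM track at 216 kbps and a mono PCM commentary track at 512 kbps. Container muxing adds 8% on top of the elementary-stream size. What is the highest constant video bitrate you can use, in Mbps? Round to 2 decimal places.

4.80 Mbps

Budget: 1.0 GiB = 8589.9 Mb.
Stream payload after overhead: 8589.9 / 1.08 = 7953.6 Mb.
Total bitrate budget: 7953.6 Mb / 1440 s = 5.523 Mbps.
Audio total: 216 + 512 = 728 kbps = 0.728 Mbps.
Video: 5.523 − 0.728 = 4.795 Mbps.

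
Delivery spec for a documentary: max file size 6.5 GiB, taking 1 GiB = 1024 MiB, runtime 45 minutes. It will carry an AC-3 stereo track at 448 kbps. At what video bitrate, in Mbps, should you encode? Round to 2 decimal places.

Budget: 6.5 GiB = 55834.6 Mb.
45 min = 2700 s
Total bitrate budget: 55834.6 Mb / 2700 s = 20.679 Mbps.
Audio: 448 kbps = 0.448 Mbps.
Video: 20.679 − 0.448 = 20.231 Mbps.

20.23 Mbps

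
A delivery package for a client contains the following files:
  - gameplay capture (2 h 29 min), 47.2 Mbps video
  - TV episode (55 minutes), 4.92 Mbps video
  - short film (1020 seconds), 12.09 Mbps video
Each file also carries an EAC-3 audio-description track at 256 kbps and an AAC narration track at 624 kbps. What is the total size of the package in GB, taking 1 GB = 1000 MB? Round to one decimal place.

57.8 GB

Audio total: 256 + 624 = 880 kbps = 0.880 Mbps.
gameplay capture: 48.080 Mbps × 8940 s = 429835.2 Mb
TV episode: 5.800 Mbps × 3300 s = 19140.0 Mb
short film: 12.970 Mbps × 1020 s = 13229.4 Mb
Total: 462204.6 Mb = 57775.6 MB.
= 57.78 GB.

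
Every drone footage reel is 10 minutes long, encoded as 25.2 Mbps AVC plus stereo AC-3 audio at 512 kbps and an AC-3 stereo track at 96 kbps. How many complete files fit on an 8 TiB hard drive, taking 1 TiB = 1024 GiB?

10 min = 600 s
Audio total: 512 + 96 = 608 kbps = 0.608 Mbps.
Total bitrate: 25.808 Mbps.
Per item: 25.808 Mbps × 600 s = 15,485 Mb = 1,936 MB.
Capacity: 8 TiB = 70,368,744 Mb; 4544.38 items → 4544 complete.

4544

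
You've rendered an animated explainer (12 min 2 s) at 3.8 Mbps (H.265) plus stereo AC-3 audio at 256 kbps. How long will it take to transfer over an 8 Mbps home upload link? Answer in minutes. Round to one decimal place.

12 min 2 s = 722 s
Audio: 256 kbps = 0.256 Mbps.
Total bitrate: 4.056 Mbps.
File: 4.056 Mbps × 722 s = 2928.4 Mb.
At 8 Mbps: 2928.4 / 8 = 366.1 s ≈ 6.1 minutes.

6.1 minutes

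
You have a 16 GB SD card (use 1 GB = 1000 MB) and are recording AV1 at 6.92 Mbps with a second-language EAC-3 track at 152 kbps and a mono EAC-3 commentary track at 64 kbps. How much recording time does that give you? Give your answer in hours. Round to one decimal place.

Audio total: 152 + 64 = 216 kbps = 0.216 Mbps.
Total bitrate: 6.92 + 0.216 = 7.136 Mbps.
Capacity: 16 GB = 128,000 Mb.
Recording time: 128,000 / 7.136 = 17,937 s ≈ 4.98 hours.

5.0 hours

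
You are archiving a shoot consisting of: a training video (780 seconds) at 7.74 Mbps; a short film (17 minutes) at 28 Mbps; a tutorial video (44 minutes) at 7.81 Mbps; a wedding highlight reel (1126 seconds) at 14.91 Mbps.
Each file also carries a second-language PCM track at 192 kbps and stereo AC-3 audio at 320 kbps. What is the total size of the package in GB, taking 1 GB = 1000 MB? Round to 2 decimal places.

9.36 GB

Audio total: 192 + 320 = 512 kbps = 0.512 Mbps.
training video: 8.252 Mbps × 780 s = 6436.6 Mb
short film: 28.512 Mbps × 1020 s = 29082.2 Mb
tutorial video: 8.322 Mbps × 2640 s = 21970.1 Mb
wedding highlight reel: 15.422 Mbps × 1126 s = 17365.2 Mb
Total: 74854.1 Mb = 9356.8 MB.
= 9.357 GB.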